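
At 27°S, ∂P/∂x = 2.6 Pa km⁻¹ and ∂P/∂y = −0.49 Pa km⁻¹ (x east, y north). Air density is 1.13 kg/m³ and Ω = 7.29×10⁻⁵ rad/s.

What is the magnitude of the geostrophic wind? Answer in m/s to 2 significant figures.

Coriolis parameter at 27°S:
f = 2Ω sin φ = 2 × 7.29×10⁻⁵ × sin 27° = 6.62×10⁻⁵ s⁻¹
In the Southern Hemisphere f is negative: f = −6.62×10⁻⁵ s⁻¹.
Component geostrophic relations (x east, y north):
u_g = −(1/(fρ)) ∂P/∂y,  v_g = (1/(fρ)) ∂P/∂x
u_g = −(−0.49×10⁻³)/(−6.62×10⁻⁵ × 1.13) = −6.55 m/s;  v_g = (2.6×10⁻³)/(−6.62×10⁻⁵ × 1.13) = −34.8 m/s
|V_g| = √(u_g² + v_g²) = 35.4 m/s

35 m/s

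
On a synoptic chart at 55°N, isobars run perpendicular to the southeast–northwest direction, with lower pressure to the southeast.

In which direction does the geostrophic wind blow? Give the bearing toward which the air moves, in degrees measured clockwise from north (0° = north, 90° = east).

The pressure-gradient force points toward the southeast (bearing 135°).
Geostrophic balance: in the Northern Hemisphere the Coriolis force deflects motion to the right, so the geostrophic wind blows 90° to the right of the pressure-gradient force (low pressure on the left).
Rotating 135° by 90° clockwise gives 225° — the wind blows toward the southwest.

225°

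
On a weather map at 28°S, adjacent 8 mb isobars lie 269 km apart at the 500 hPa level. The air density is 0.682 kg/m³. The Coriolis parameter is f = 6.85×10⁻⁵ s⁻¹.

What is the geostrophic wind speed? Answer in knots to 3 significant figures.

Pressure gradient: |∂P/∂n| = 800 Pa / 269000 m = 2.97×10⁻³ Pa/m
Geostrophic balance (pressure-gradient force = Coriolis force):
V_g = (1/(fρ)) |∂P/∂n| = 2.97×10⁻³ / (6.85×10⁻⁵ × 0.682) = 63.7 m/s
Converting: 63.7 m/s × 1.944 = 124 knots

124 knots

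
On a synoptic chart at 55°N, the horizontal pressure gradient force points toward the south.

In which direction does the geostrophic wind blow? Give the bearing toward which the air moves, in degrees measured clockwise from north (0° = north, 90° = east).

270°

The pressure-gradient force points toward the south (bearing 180°).
Geostrophic balance: in the Northern Hemisphere the Coriolis force deflects motion to the right, so the geostrophic wind blows 90° to the right of the pressure-gradient force (low pressure on the left).
Rotating 180° by 90° clockwise gives 270° — the wind blows toward the west.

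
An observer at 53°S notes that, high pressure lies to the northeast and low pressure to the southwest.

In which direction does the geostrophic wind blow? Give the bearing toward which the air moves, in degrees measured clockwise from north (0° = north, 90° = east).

135°

The pressure-gradient force points toward the southwest (bearing 225°).
Geostrophic balance: in the Southern Hemisphere the Coriolis force deflects motion to the left, so the geostrophic wind blows 90° to the left of the pressure-gradient force (low pressure on the right).
Rotating 225° by 90° counterclockwise gives 135° — the wind blows toward the southeast.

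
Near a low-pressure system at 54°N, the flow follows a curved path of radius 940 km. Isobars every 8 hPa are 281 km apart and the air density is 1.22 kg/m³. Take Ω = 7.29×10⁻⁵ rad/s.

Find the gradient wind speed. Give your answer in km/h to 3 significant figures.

Coriolis parameter at 54°N:
f = 2Ω sin φ = 2 × 7.29×10⁻⁵ × sin 54° = 1.18×10⁻⁴ s⁻¹
Pressure gradient: |∂P/∂n| = 800 Pa / 281000 m = 2.85×10⁻³ Pa/m
Geostrophic speed: V_g = |∂P/∂n|/(fρ) = 2.85×10⁻³/(1.18×10⁻⁴ × 1.22) = 19.8 m/s
Around a low, centrifugal force acts outward with Coriolis, so pressure-gradient force balances both:
(1/ρ)|∂P/∂n| = fV + V²/R  →  V² + fR·V − fR·V_g = 0
With fR = 1.18×10⁻⁴ × 940×10³ m = 111 m/s:
V = [−fR + √((fR)² + 4 fR V_g)]/2 = [−111 + √(111² + 4×111×19.8)]/2 = 17.1 m/s
Subgeostrophic (V < V_g = 19.8 m/s), as expected around a low.
Converting: 17.1 m/s × 3.6 = 61.7 km/h

61.7 km/h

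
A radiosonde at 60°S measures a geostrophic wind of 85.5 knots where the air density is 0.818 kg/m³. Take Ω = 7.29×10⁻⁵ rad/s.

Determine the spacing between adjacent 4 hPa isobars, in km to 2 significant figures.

Coriolis parameter at 60°S:
f = 2Ω sin φ = 2 × 7.29×10⁻⁵ × sin 60° = 1.26×10⁻⁴ s⁻¹
Wind speed in SI: 85.5 knots = 44.0 m/s
Geostrophic balance rearranged: |∂P/∂n| = f ρ V_g
|∂P/∂n| = 1.26×10⁻⁴ × 0.818 × 44.0 = 4.54×10⁻³ Pa/m
Isobar spacing: Δn = ΔP/|∂P/∂n| = 400 Pa / 4.54×10⁻³ Pa/m = 88047 m ≈ 88 km

88 km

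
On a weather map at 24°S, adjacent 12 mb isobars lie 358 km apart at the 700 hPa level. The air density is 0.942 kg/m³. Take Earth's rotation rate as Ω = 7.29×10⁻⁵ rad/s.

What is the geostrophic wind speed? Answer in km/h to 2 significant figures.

Coriolis parameter at 24°S:
f = 2Ω sin φ = 2 × 7.29×10⁻⁵ × sin 24° = 5.93×10⁻⁵ s⁻¹
Pressure gradient: |∂P/∂n| = 1200 Pa / 358000 m = 3.35×10⁻³ Pa/m
Geostrophic balance (pressure-gradient force = Coriolis force):
V_g = (1/(fρ)) |∂P/∂n| = 3.35×10⁻³ / (5.93×10⁻⁵ × 0.942) = 60.0 m/s
Converting: 60.0 m/s × 3.6 = 220 km/h

220 km/h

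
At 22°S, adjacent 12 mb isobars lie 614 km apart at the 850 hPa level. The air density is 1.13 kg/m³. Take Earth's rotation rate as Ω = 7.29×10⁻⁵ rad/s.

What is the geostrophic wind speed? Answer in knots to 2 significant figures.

62 knots

Coriolis parameter at 22°S:
f = 2Ω sin φ = 2 × 7.29×10⁻⁵ × sin 22° = 5.46×10⁻⁵ s⁻¹
Pressure gradient: |∂P/∂n| = 1200 Pa / 614000 m = 1.95×10⁻³ Pa/m
Geostrophic balance (pressure-gradient force = Coriolis force):
V_g = (1/(fρ)) |∂P/∂n| = 1.95×10⁻³ / (5.46×10⁻⁵ × 1.13) = 31.7 m/s
Converting: 31.7 m/s × 1.944 = 62 knots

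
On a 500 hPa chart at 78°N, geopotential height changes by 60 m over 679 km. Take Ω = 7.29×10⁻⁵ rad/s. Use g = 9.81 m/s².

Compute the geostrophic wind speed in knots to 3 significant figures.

11.8 knots

Coriolis parameter at 78°N:
f = 2Ω sin φ = 2 × 7.29×10⁻⁵ × sin 78° = 1.43×10⁻⁴ s⁻¹
Height gradient: |∂Z/∂n| = 60 m / 679000 m = 8.84×10⁻⁵
On a pressure surface, geostrophic balance gives V_g = (g/f)|∂Z/∂n|:
V_g = 9.81 × 8.84×10⁻⁵ / 1.43×10⁻⁴ = 6.08 m/s
Converting: 6.08 m/s × 1.944 = 11.8 knots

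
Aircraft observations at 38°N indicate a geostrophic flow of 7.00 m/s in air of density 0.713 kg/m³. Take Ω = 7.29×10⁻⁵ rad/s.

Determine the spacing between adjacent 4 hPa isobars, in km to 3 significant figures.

Coriolis parameter at 38°N:
f = 2Ω sin φ = 2 × 7.29×10⁻⁵ × sin 38° = 8.98×10⁻⁵ s⁻¹
Geostrophic balance rearranged: |∂P/∂n| = f ρ V_g
|∂P/∂n| = 8.98×10⁻⁵ × 0.713 × 7.00 = 4.48×10⁻⁴ Pa/m
Isobar spacing: Δn = ΔP/|∂P/∂n| = 400 Pa / 4.48×10⁻⁴ Pa/m = 892839 m ≈ 893 km

893 km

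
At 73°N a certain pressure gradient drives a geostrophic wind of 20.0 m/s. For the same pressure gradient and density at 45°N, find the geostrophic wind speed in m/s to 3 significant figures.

27.0 m/s

With the same pressure gradient and density, V_g ∝ 1/f ∝ 1/sin φ.
V₂ = V₁ · sin φ₁ / sin φ₂ = 20.0 × sin 73° / sin 45°
V₂ = 20.0 × 0.9563/0.7071 = 27.0 m/s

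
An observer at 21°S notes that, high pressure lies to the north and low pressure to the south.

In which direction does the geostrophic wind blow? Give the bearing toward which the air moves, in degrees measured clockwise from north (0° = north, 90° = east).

090°

The pressure-gradient force points toward the south (bearing 180°).
Geostrophic balance: in the Southern Hemisphere the Coriolis force deflects motion to the left, so the geostrophic wind blows 90° to the left of the pressure-gradient force (low pressure on the right).
Rotating 180° by 90° counterclockwise gives 090° — the wind blows toward the east.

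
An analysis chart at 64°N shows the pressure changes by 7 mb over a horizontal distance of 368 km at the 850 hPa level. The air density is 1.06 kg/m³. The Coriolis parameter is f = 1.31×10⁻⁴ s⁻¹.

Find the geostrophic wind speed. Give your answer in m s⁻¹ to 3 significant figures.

Pressure gradient: |∂P/∂n| = 700 Pa / 368000 m = 1.90×10⁻³ Pa/m
Geostrophic balance (pressure-gradient force = Coriolis force):
V_g = (1/(fρ)) |∂P/∂n| = 1.90×10⁻³ / (1.31×10⁻⁴ × 1.06) = 13.7 m/s

13.7 m s⁻¹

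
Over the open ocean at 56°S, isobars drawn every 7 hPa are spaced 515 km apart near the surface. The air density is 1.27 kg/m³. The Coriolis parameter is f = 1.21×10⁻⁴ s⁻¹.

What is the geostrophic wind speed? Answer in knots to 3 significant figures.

Pressure gradient: |∂P/∂n| = 700 Pa / 515000 m = 1.36×10⁻³ Pa/m
Geostrophic balance (pressure-gradient force = Coriolis force):
V_g = (1/(fρ)) |∂P/∂n| = 1.36×10⁻³ / (1.21×10⁻⁴ × 1.27) = 8.85 m/s
Converting: 8.85 m/s × 1.944 = 17.2 knots

17.2 knots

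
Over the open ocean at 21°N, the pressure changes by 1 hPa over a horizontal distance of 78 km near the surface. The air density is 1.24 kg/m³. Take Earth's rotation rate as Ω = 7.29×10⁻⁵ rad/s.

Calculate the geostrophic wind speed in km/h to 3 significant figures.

71.2 km/h

Coriolis parameter at 21°N:
f = 2Ω sin φ = 2 × 7.29×10⁻⁵ × sin 21° = 5.23×10⁻⁵ s⁻¹
Pressure gradient: |∂P/∂n| = 100 Pa / 78000 m = 1.28×10⁻³ Pa/m
Geostrophic balance (pressure-gradient force = Coriolis force):
V_g = (1/(fρ)) |∂P/∂n| = 1.28×10⁻³ / (5.23×10⁻⁵ × 1.24) = 19.8 m/s
Converting: 19.8 m/s × 3.6 = 71.2 km/h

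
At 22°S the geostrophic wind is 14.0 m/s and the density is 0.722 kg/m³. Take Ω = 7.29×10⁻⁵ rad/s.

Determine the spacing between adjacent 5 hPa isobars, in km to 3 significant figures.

906 km

Coriolis parameter at 22°S:
f = 2Ω sin φ = 2 × 7.29×10⁻⁵ × sin 22° = 5.46×10⁻⁵ s⁻¹
Geostrophic balance rearranged: |∂P/∂n| = f ρ V_g
|∂P/∂n| = 5.46×10⁻⁵ × 0.722 × 14.0 = 5.52×10⁻⁴ Pa/m
Isobar spacing: Δn = ΔP/|∂P/∂n| = 500 Pa / 5.52×10⁻⁴ Pa/m = 905674 m ≈ 906 km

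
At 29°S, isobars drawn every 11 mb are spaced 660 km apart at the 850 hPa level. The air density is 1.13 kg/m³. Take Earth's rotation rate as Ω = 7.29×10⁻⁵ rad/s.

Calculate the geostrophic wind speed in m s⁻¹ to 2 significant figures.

21 m s⁻¹

Coriolis parameter at 29°S:
f = 2Ω sin φ = 2 × 7.29×10⁻⁵ × sin 29° = 7.07×10⁻⁵ s⁻¹
Pressure gradient: |∂P/∂n| = 1100 Pa / 660000 m = 1.67×10⁻³ Pa/m
Geostrophic balance (pressure-gradient force = Coriolis force):
V_g = (1/(fρ)) |∂P/∂n| = 1.67×10⁻³ / (7.07×10⁻⁵ × 1.13) = 20.9 m/s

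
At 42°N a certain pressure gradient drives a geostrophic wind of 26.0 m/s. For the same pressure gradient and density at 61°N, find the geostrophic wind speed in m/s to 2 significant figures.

With the same pressure gradient and density, V_g ∝ 1/f ∝ 1/sin φ.
V₂ = V₁ · sin φ₁ / sin φ₂ = 26.0 × sin 42° / sin 61°
V₂ = 26.0 × 0.6691/0.8746 = 20 m/s

20 m/s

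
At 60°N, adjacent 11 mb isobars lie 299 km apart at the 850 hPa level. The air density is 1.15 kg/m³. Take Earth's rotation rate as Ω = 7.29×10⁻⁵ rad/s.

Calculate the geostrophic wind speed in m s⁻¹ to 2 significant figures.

25 m s⁻¹

Coriolis parameter at 60°N:
f = 2Ω sin φ = 2 × 7.29×10⁻⁵ × sin 60° = 1.26×10⁻⁴ s⁻¹
Pressure gradient: |∂P/∂n| = 1100 Pa / 299000 m = 3.68×10⁻³ Pa/m
Geostrophic balance (pressure-gradient force = Coriolis force):
V_g = (1/(fρ)) |∂P/∂n| = 3.68×10⁻³ / (1.26×10⁻⁴ × 1.15) = 25.3 m/s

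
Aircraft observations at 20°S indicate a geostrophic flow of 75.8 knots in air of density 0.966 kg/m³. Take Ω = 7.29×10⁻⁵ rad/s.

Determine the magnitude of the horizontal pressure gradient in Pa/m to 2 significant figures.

1.9×10⁻³ Pa/m

Coriolis parameter at 20°S:
f = 2Ω sin φ = 2 × 7.29×10⁻⁵ × sin 20° = 4.99×10⁻⁵ s⁻¹
Wind speed in SI: 75.8 knots = 39.0 m/s
Geostrophic balance rearranged: |∂P/∂n| = f ρ V_g
|∂P/∂n| = 4.99×10⁻⁵ × 0.966 × 39.0 = 1.88×10⁻³ Pa/m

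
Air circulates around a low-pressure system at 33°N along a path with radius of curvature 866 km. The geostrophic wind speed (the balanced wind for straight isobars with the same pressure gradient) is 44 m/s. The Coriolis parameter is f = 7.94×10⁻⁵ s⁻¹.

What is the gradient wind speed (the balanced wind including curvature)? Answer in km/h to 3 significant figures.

110 km/h

Around a low, centrifugal force acts outward with Coriolis, so pressure-gradient force balances both:
(1/ρ)|∂P/∂n| = fV + V²/R  →  V² + fR·V − fR·V_g = 0
With fR = 7.94×10⁻⁵ × 866×10³ m = 68.8 m/s:
V = [−fR + √((fR)² + 4 fR V_g)]/2 = [−68.8 + √(68.8² + 4×68.8×44)]/2 = 30.5 m/s
Subgeostrophic (V < V_g = 44 m/s), as expected around a low.
Converting: 30.5 m/s × 3.6 = 110 km/h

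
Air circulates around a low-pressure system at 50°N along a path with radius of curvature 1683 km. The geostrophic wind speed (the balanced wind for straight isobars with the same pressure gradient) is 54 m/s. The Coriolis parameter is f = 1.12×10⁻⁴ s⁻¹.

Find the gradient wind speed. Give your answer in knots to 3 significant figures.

Around a low, centrifugal force acts outward with Coriolis, so pressure-gradient force balances both:
(1/ρ)|∂P/∂n| = fV + V²/R  →  V² + fR·V − fR·V_g = 0
With fR = 1.12×10⁻⁴ × 1683×10³ m = 188 m/s:
V = [−fR + √((fR)² + 4 fR V_g)]/2 = [−188 + √(188² + 4×188×54)]/2 = 43.8 m/s
Subgeostrophic (V < V_g = 54 m/s), as expected around a low.
Converting: 43.8 m/s × 1.944 = 85.2 knots

85.2 knots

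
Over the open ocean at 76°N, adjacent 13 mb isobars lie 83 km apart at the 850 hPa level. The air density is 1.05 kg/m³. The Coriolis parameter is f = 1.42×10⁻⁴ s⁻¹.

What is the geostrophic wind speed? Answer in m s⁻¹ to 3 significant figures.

Pressure gradient: |∂P/∂n| = 1300 Pa / 83000 m = 1.57×10⁻² Pa/m
Geostrophic balance (pressure-gradient force = Coriolis force):
V_g = (1/(fρ)) |∂P/∂n| = 1.57×10⁻² / (1.42×10⁻⁴ × 1.05) = 105 m/s

105 m s⁻¹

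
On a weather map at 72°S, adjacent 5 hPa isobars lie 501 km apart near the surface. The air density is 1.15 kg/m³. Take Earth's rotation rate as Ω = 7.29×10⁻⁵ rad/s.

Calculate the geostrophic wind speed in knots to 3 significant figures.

Coriolis parameter at 72°S:
f = 2Ω sin φ = 2 × 7.29×10⁻⁵ × sin 72° = 1.39×10⁻⁴ s⁻¹
Pressure gradient: |∂P/∂n| = 500 Pa / 501000 m = 9.98×10⁻⁴ Pa/m
Geostrophic balance (pressure-gradient force = Coriolis force):
V_g = (1/(fρ)) |∂P/∂n| = 9.98×10⁻⁴ / (1.39×10⁻⁴ × 1.15) = 6.26 m/s
Converting: 6.26 m/s × 1.944 = 12.2 knots

12.2 knots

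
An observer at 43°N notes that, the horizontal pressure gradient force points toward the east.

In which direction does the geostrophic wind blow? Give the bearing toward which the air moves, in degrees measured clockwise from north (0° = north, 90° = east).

180°

The pressure-gradient force points toward the east (bearing 090°).
Geostrophic balance: in the Northern Hemisphere the Coriolis force deflects motion to the right, so the geostrophic wind blows 90° to the right of the pressure-gradient force (low pressure on the left).
Rotating 090° by 90° clockwise gives 180° — the wind blows toward the south.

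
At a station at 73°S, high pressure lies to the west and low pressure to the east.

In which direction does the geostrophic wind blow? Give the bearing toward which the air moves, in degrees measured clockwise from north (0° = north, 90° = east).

000°

The pressure-gradient force points toward the east (bearing 090°).
Geostrophic balance: in the Southern Hemisphere the Coriolis force deflects motion to the left, so the geostrophic wind blows 90° to the left of the pressure-gradient force (low pressure on the right).
Rotating 090° by 90° counterclockwise gives 000° — the wind blows toward the north.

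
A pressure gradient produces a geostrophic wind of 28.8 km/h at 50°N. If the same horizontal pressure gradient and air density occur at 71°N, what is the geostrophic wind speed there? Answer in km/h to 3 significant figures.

23.3 km/h

With the same pressure gradient and density, V_g ∝ 1/f ∝ 1/sin φ.
V₂ = V₁ · sin φ₁ / sin φ₂ = 28.8 × sin 50° / sin 71°
V₂ = 28.8 × 0.7660/0.9455 = 23.3 km/h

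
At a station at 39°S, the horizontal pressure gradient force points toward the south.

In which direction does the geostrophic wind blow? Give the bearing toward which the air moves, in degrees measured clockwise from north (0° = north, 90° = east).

The pressure-gradient force points toward the south (bearing 180°).
Geostrophic balance: in the Southern Hemisphere the Coriolis force deflects motion to the left, so the geostrophic wind blows 90° to the left of the pressure-gradient force (low pressure on the right).
Rotating 180° by 90° counterclockwise gives 090° — the wind blows toward the east.

090°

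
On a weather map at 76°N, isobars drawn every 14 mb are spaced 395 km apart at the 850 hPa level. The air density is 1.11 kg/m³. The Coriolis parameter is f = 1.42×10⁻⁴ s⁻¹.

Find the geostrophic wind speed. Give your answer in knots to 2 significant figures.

44 knots

Pressure gradient: |∂P/∂n| = 1400 Pa / 395000 m = 3.54×10⁻³ Pa/m
Geostrophic balance (pressure-gradient force = Coriolis force):
V_g = (1/(fρ)) |∂P/∂n| = 3.54×10⁻³ / (1.42×10⁻⁴ × 1.11) = 22.5 m/s
Converting: 22.5 m/s × 1.944 = 44 knots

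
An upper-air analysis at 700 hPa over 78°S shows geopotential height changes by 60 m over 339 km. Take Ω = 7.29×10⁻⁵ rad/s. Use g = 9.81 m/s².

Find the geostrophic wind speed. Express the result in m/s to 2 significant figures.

Coriolis parameter at 78°S:
f = 2Ω sin φ = 2 × 7.29×10⁻⁵ × sin 78° = 1.43×10⁻⁴ s⁻¹
Height gradient: |∂Z/∂n| = 60 m / 339000 m = 1.77×10⁻⁴
On a pressure surface, geostrophic balance gives V_g = (g/f)|∂Z/∂n|:
V_g = 9.81 × 1.77×10⁻⁴ / 1.43×10⁻⁴ = 12.2 m/s

12 m/s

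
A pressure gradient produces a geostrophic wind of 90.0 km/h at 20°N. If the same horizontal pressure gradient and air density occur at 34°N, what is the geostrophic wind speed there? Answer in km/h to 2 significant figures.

55 km/h

With the same pressure gradient and density, V_g ∝ 1/f ∝ 1/sin φ.
V₂ = V₁ · sin φ₁ / sin φ₂ = 90.0 × sin 20° / sin 34°
V₂ = 90.0 × 0.3420/0.5592 = 55 km/h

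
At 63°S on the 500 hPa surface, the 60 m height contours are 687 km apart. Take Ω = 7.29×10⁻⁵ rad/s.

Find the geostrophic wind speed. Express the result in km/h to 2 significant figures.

24 km/h

Coriolis parameter at 63°S:
f = 2Ω sin φ = 2 × 7.29×10⁻⁵ × sin 63° = 1.30×10⁻⁴ s⁻¹
Height gradient: |∂Z/∂n| = 60 m / 687000 m = 8.73×10⁻⁵
On a pressure surface, geostrophic balance gives V_g = (g/f)|∂Z/∂n|:
V_g = 9.81 × 8.73×10⁻⁵ / 1.30×10⁻⁴ = 6.60 m/s
Converting: 6.60 m/s × 3.6 = 24 km/h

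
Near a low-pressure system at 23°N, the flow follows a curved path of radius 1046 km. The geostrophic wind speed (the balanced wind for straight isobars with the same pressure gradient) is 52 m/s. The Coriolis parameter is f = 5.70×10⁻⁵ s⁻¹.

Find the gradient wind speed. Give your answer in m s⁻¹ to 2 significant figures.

33 m s⁻¹

Around a low, centrifugal force acts outward with Coriolis, so pressure-gradient force balances both:
(1/ρ)|∂P/∂n| = fV + V²/R  →  V² + fR·V − fR·V_g = 0
With fR = 5.70×10⁻⁵ × 1046×10³ m = 59.6 m/s:
V = [−fR + √((fR)² + 4 fR V_g)]/2 = [−59.6 + √(59.6² + 4×59.6×52)]/2 = 33.3 m/s
Subgeostrophic (V < V_g = 52 m/s), as expected around a low.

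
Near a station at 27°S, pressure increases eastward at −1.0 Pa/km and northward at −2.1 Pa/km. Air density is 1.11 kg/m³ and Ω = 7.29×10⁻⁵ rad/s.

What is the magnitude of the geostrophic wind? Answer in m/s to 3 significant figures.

31.7 m/s

Coriolis parameter at 27°S:
f = 2Ω sin φ = 2 × 7.29×10⁻⁵ × sin 27° = 6.62×10⁻⁵ s⁻¹
In the Southern Hemisphere f is negative: f = −6.62×10⁻⁵ s⁻¹.
Component geostrophic relations (x east, y north):
u_g = −(1/(fρ)) ∂P/∂y,  v_g = (1/(fρ)) ∂P/∂x
u_g = −(−2.1×10⁻³)/(−6.62×10⁻⁵ × 1.11) = −28.6 m/s;  v_g = (−1.0×10⁻³)/(−6.62×10⁻⁵ × 1.11) = 13.6 m/s
|V_g| = √(u_g² + v_g²) = 31.7 m/s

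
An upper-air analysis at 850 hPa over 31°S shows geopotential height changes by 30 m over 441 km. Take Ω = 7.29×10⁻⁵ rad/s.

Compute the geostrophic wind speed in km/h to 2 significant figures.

32 km/h

Coriolis parameter at 31°S:
f = 2Ω sin φ = 2 × 7.29×10⁻⁵ × sin 31° = 7.51×10⁻⁵ s⁻¹
Height gradient: |∂Z/∂n| = 30 m / 441000 m = 6.80×10⁻⁵
On a pressure surface, geostrophic balance gives V_g = (g/f)|∂Z/∂n|:
V_g = 9.81 × 6.80×10⁻⁵ / 7.51×10⁻⁵ = 8.89 m/s
Converting: 8.89 m/s × 3.6 = 32 km/h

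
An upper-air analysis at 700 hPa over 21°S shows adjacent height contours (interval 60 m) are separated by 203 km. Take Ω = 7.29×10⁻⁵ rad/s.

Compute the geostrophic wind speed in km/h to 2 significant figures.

Coriolis parameter at 21°S:
f = 2Ω sin φ = 2 × 7.29×10⁻⁵ × sin 21° = 5.23×10⁻⁵ s⁻¹
Height gradient: |∂Z/∂n| = 60 m / 203000 m = 2.96×10⁻⁴
On a pressure surface, geostrophic balance gives V_g = (g/f)|∂Z/∂n|:
V_g = 9.81 × 2.96×10⁻⁴ / 5.23×10⁻⁵ = 55.5 m/s
Converting: 55.5 m/s × 3.6 = 200 km/h

200 km/h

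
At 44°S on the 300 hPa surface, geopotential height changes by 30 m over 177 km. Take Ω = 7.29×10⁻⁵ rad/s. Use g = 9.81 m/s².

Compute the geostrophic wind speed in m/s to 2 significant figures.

16 m/s

Coriolis parameter at 44°S:
f = 2Ω sin φ = 2 × 7.29×10⁻⁵ × sin 44° = 1.01×10⁻⁴ s⁻¹
Height gradient: |∂Z/∂n| = 30 m / 177000 m = 1.69×10⁻⁴
On a pressure surface, geostrophic balance gives V_g = (g/f)|∂Z/∂n|:
V_g = 9.81 × 1.69×10⁻⁴ / 1.01×10⁻⁴ = 16.4 m/s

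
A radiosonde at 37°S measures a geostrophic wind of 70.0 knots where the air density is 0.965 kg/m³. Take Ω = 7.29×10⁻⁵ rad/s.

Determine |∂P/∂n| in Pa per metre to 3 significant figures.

Coriolis parameter at 37°S:
f = 2Ω sin φ = 2 × 7.29×10⁻⁵ × sin 37° = 8.77×10⁻⁵ s⁻¹
Wind speed in SI: 70.0 knots = 36.0 m/s
Geostrophic balance rearranged: |∂P/∂n| = f ρ V_g
|∂P/∂n| = 8.77×10⁻⁵ × 0.965 × 36.0 = 3.05×10⁻³ Pa/m

3.05×10⁻³ Pa/m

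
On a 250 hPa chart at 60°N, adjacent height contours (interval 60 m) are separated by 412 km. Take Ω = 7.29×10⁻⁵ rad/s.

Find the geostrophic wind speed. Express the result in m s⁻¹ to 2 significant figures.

Coriolis parameter at 60°N:
f = 2Ω sin φ = 2 × 7.29×10⁻⁵ × sin 60° = 1.26×10⁻⁴ s⁻¹
Height gradient: |∂Z/∂n| = 60 m / 412000 m = 1.46×10⁻⁴
On a pressure surface, geostrophic balance gives V_g = (g/f)|∂Z/∂n|:
V_g = 9.81 × 1.46×10⁻⁴ / 1.26×10⁻⁴ = 11.3 m/s

11 m s⁻¹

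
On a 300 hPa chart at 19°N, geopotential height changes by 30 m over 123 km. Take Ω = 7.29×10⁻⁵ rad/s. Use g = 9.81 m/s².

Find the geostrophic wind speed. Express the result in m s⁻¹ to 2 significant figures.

Coriolis parameter at 19°N:
f = 2Ω sin φ = 2 × 7.29×10⁻⁵ × sin 19° = 4.75×10⁻⁵ s⁻¹
Height gradient: |∂Z/∂n| = 30 m / 123000 m = 2.44×10⁻⁴
On a pressure surface, geostrophic balance gives V_g = (g/f)|∂Z/∂n|:
V_g = 9.81 × 2.44×10⁻⁴ / 4.75×10⁻⁵ = 50.4 m/s

50 m s⁻¹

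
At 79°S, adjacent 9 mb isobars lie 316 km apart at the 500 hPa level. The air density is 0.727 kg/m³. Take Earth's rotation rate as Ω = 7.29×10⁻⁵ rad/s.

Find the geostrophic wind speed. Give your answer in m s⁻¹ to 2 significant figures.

27 m s⁻¹

Coriolis parameter at 79°S:
f = 2Ω sin φ = 2 × 7.29×10⁻⁵ × sin 79° = 1.43×10⁻⁴ s⁻¹
Pressure gradient: |∂P/∂n| = 900 Pa / 316000 m = 2.85×10⁻³ Pa/m
Geostrophic balance (pressure-gradient force = Coriolis force):
V_g = (1/(fρ)) |∂P/∂n| = 2.85×10⁻³ / (1.43×10⁻⁴ × 0.727) = 27.4 m/s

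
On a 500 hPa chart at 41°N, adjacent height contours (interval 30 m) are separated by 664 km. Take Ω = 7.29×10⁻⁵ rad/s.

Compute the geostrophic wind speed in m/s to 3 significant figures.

4.63 m/s

Coriolis parameter at 41°N:
f = 2Ω sin φ = 2 × 7.29×10⁻⁵ × sin 41° = 9.57×10⁻⁵ s⁻¹
Height gradient: |∂Z/∂n| = 30 m / 664000 m = 4.52×10⁻⁵
On a pressure surface, geostrophic balance gives V_g = (g/f)|∂Z/∂n|:
V_g = 9.81 × 4.52×10⁻⁵ / 9.57×10⁻⁵ = 4.63 m/s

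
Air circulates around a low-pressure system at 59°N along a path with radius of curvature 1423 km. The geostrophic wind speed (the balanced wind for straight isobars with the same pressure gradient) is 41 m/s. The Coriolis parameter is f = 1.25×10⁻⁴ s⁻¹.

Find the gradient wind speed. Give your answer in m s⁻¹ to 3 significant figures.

34.4 m s⁻¹

Around a low, centrifugal force acts outward with Coriolis, so pressure-gradient force balances both:
(1/ρ)|∂P/∂n| = fV + V²/R  →  V² + fR·V − fR·V_g = 0
With fR = 1.25×10⁻⁴ × 1423×10³ m = 178 m/s:
V = [−fR + √((fR)² + 4 fR V_g)]/2 = [−178 + √(178² + 4×178×41)]/2 = 34.4 m/s
Subgeostrophic (V < V_g = 41 m/s), as expected around a low.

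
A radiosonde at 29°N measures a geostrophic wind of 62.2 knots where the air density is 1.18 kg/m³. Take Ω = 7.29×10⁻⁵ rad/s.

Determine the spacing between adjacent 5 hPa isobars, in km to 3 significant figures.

187 km

Coriolis parameter at 29°N:
f = 2Ω sin φ = 2 × 7.29×10⁻⁵ × sin 29° = 7.07×10⁻⁵ s⁻¹
Wind speed in SI: 62.2 knots = 32.0 m/s
Geostrophic balance rearranged: |∂P/∂n| = f ρ V_g
|∂P/∂n| = 7.07×10⁻⁵ × 1.18 × 32.0 = 2.67×10⁻³ Pa/m
Isobar spacing: Δn = ΔP/|∂P/∂n| = 500 Pa / 2.67×10⁻³ Pa/m = 187340 m ≈ 187 km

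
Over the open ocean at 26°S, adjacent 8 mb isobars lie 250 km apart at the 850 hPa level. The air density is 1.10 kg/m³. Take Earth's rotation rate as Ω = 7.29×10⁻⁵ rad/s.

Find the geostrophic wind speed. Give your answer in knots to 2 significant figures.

88 knots

Coriolis parameter at 26°S:
f = 2Ω sin φ = 2 × 7.29×10⁻⁵ × sin 26° = 6.39×10⁻⁵ s⁻¹
Pressure gradient: |∂P/∂n| = 800 Pa / 250000 m = 3.20×10⁻³ Pa/m
Geostrophic balance (pressure-gradient force = Coriolis force):
V_g = (1/(fρ)) |∂P/∂n| = 3.20×10⁻³ / (6.39×10⁻⁵ × 1.10) = 45.5 m/s
Converting: 45.5 m/s × 1.944 = 88 knots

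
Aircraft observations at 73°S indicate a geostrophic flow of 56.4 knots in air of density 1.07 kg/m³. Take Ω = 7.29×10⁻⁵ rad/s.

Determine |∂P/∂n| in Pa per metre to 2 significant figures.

Coriolis parameter at 73°S:
f = 2Ω sin φ = 2 × 7.29×10⁻⁵ × sin 73° = 1.39×10⁻⁴ s⁻¹
Wind speed in SI: 56.4 knots = 29.0 m/s
Geostrophic balance rearranged: |∂P/∂n| = f ρ V_g
|∂P/∂n| = 1.39×10⁻⁴ × 1.07 × 29.0 = 4.33×10⁻³ Pa/m

4.3×10⁻³ Pa/m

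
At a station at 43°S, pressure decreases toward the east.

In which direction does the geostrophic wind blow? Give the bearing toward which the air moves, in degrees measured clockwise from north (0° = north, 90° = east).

The pressure-gradient force points toward the east (bearing 090°).
Geostrophic balance: in the Southern Hemisphere the Coriolis force deflects motion to the left, so the geostrophic wind blows 90° to the left of the pressure-gradient force (low pressure on the right).
Rotating 090° by 90° counterclockwise gives 000° — the wind blows toward the north.

000°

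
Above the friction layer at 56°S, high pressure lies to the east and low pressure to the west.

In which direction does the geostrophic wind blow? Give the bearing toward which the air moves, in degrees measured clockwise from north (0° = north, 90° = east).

The pressure-gradient force points toward the west (bearing 270°).
Geostrophic balance: in the Southern Hemisphere the Coriolis force deflects motion to the left, so the geostrophic wind blows 90° to the left of the pressure-gradient force (low pressure on the right).
Rotating 270° by 90° counterclockwise gives 180° — the wind blows toward the south.

180°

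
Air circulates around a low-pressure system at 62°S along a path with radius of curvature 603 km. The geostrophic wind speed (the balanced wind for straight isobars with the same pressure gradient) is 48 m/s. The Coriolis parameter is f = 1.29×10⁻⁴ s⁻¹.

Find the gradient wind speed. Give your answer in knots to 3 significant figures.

65.2 knots

Around a low, centrifugal force acts outward with Coriolis, so pressure-gradient force balances both:
(1/ρ)|∂P/∂n| = fV + V²/R  →  V² + fR·V − fR·V_g = 0
With fR = 1.29×10⁻⁴ × 603×10³ m = 77.8 m/s:
V = [−fR + √((fR)² + 4 fR V_g)]/2 = [−77.8 + √(77.8² + 4×77.8×48)]/2 = 33.5 m/s
Subgeostrophic (V < V_g = 48 m/s), as expected around a low.
Converting: 33.5 m/s × 1.944 = 65.2 knots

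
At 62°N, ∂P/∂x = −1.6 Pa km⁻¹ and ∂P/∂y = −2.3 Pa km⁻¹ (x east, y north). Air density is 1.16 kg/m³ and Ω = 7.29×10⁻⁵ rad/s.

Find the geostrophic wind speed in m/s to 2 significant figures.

Coriolis parameter at 62°N:
f = 2Ω sin φ = 2 × 7.29×10⁻⁵ × sin 62° = 1.29×10⁻⁴ s⁻¹
Component geostrophic relations (x east, y north):
u_g = −(1/(fρ)) ∂P/∂y,  v_g = (1/(fρ)) ∂P/∂x
u_g = −(−2.3×10⁻³)/(1.29×10⁻⁴ × 1.16) = 15.4 m/s;  v_g = (−1.6×10⁻³)/(1.29×10⁻⁴ × 1.16) = −10.7 m/s
|V_g| = √(u_g² + v_g²) = 18.8 m/s

19 m/s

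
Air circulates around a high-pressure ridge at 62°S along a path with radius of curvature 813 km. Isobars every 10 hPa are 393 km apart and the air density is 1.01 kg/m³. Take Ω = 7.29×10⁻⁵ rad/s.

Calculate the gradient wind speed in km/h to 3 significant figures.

93.8 km/h

Coriolis parameter at 62°S:
f = 2Ω sin φ = 2 × 7.29×10⁻⁵ × sin 62° = 1.29×10⁻⁴ s⁻¹
Pressure gradient: |∂P/∂n| = 1000 Pa / 393000 m = 2.54×10⁻³ Pa/m
Geostrophic speed: V_g = |∂P/∂n|/(fρ) = 2.54×10⁻³/(1.29×10⁻⁴ × 1.01) = 19.6 m/s
Around a high, pressure-gradient force acts outward with centrifugal, so Coriolis balances both:
fV = (1/ρ)|∂P/∂n| + V²/R  →  V² − fR·V + fR·V_g = 0
With fR = 1.29×10⁻⁴ × 813×10³ m = 105 m/s:
V = [fR − √((fR)² − 4 fR V_g)]/2 = [105 − √(105² − 4×105×19.6)]/2 = 26.1 m/s
Supergeostrophic (V > V_g = 19.6 m/s), as expected around a high.
Converting: 26.1 m/s × 3.6 = 93.8 km/h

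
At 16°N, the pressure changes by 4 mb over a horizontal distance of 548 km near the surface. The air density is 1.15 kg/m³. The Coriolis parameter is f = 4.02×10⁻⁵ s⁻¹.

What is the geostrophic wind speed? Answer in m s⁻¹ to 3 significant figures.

15.8 m s⁻¹

Pressure gradient: |∂P/∂n| = 400 Pa / 548000 m = 7.30×10⁻⁴ Pa/m
Geostrophic balance (pressure-gradient force = Coriolis force):
V_g = (1/(fρ)) |∂P/∂n| = 7.30×10⁻⁴ / (4.02×10⁻⁵ × 1.15) = 15.8 m/s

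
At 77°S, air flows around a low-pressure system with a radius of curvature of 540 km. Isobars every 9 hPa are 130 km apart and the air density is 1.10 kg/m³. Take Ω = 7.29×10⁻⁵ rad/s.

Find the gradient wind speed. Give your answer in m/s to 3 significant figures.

31.4 m/s

Coriolis parameter at 77°S:
f = 2Ω sin φ = 2 × 7.29×10⁻⁵ × sin 77° = 1.42×10⁻⁴ s⁻¹
Pressure gradient: |∂P/∂n| = 900 Pa / 130000 m = 6.92×10⁻³ Pa/m
Geostrophic speed: V_g = |∂P/∂n|/(fρ) = 6.92×10⁻³/(1.42×10⁻⁴ × 1.10) = 44.3 m/s
Around a low, centrifugal force acts outward with Coriolis, so pressure-gradient force balances both:
(1/ρ)|∂P/∂n| = fV + V²/R  →  V² + fR·V − fR·V_g = 0
With fR = 1.42×10⁻⁴ × 540×10³ m = 76.7 m/s:
V = [−fR + √((fR)² + 4 fR V_g)]/2 = [−76.7 + √(76.7² + 4×76.7×44.3)]/2 = 31.4 m/s
Subgeostrophic (V < V_g = 44.3 m/s), as expected around a low.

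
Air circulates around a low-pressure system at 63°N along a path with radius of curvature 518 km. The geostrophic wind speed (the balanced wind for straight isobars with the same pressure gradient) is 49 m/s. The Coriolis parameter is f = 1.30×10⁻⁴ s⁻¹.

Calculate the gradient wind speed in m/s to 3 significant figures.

32.9 m/s

Around a low, centrifugal force acts outward with Coriolis, so pressure-gradient force balances both:
(1/ρ)|∂P/∂n| = fV + V²/R  →  V² + fR·V − fR·V_g = 0
With fR = 1.30×10⁻⁴ × 518×10³ m = 67.3 m/s:
V = [−fR + √((fR)² + 4 fR V_g)]/2 = [−67.3 + √(67.3² + 4×67.3×49)]/2 = 32.9 m/s
Subgeostrophic (V < V_g = 49 m/s), as expected around a low.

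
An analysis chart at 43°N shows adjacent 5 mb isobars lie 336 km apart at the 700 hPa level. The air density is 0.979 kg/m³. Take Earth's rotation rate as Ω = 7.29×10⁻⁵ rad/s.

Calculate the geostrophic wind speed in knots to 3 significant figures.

Coriolis parameter at 43°N:
f = 2Ω sin φ = 2 × 7.29×10⁻⁵ × sin 43° = 9.94×10⁻⁵ s⁻¹
Pressure gradient: |∂P/∂n| = 500 Pa / 336000 m = 1.49×10⁻³ Pa/m
Geostrophic balance (pressure-gradient force = Coriolis force):
V_g = (1/(fρ)) |∂P/∂n| = 1.49×10⁻³ / (9.94×10⁻⁵ × 0.979) = 15.3 m/s
Converting: 15.3 m/s × 1.944 = 29.7 knots

29.7 knots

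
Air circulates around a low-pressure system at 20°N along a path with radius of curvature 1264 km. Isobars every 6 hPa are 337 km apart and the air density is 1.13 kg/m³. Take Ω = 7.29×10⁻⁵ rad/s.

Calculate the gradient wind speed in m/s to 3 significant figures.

23.1 m/s

Coriolis parameter at 20°N:
f = 2Ω sin φ = 2 × 7.29×10⁻⁵ × sin 20° = 4.99×10⁻⁵ s⁻¹
Pressure gradient: |∂P/∂n| = 600 Pa / 337000 m = 1.78×10⁻³ Pa/m
Geostrophic speed: V_g = |∂P/∂n|/(fρ) = 1.78×10⁻³/(4.99×10⁻⁵ × 1.13) = 31.6 m/s
Around a low, centrifugal force acts outward with Coriolis, so pressure-gradient force balances both:
(1/ρ)|∂P/∂n| = fV + V²/R  →  V² + fR·V − fR·V_g = 0
With fR = 4.99×10⁻⁵ × 1264×10³ m = 63.0 m/s:
V = [−fR + √((fR)² + 4 fR V_g)]/2 = [−63.0 + √(63.0² + 4×63.0×31.6)]/2 = 23.1 m/s
Subgeostrophic (V < V_g = 31.6 m/s), as expected around a low.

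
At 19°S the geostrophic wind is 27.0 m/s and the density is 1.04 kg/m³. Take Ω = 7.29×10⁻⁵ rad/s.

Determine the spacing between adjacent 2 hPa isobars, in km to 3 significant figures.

Coriolis parameter at 19°S:
f = 2Ω sin φ = 2 × 7.29×10⁻⁵ × sin 19° = 4.75×10⁻⁵ s⁻¹
Geostrophic balance rearranged: |∂P/∂n| = f ρ V_g
|∂P/∂n| = 4.75×10⁻⁵ × 1.04 × 27.0 = 1.33×10⁻³ Pa/m
Isobar spacing: Δn = ΔP/|∂P/∂n| = 200 Pa / 1.33×10⁻³ Pa/m = 150049 m ≈ 150 km

150 km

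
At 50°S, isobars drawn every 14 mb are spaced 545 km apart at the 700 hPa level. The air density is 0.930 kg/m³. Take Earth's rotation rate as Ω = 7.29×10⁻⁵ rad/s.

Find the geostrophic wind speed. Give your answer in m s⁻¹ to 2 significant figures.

25 m s⁻¹

Coriolis parameter at 50°S:
f = 2Ω sin φ = 2 × 7.29×10⁻⁵ × sin 50° = 1.12×10⁻⁴ s⁻¹
Pressure gradient: |∂P/∂n| = 1400 Pa / 545000 m = 2.57×10⁻³ Pa/m
Geostrophic balance (pressure-gradient force = Coriolis force):
V_g = (1/(fρ)) |∂P/∂n| = 2.57×10⁻³ / (1.12×10⁻⁴ × 0.930) = 24.7 m/s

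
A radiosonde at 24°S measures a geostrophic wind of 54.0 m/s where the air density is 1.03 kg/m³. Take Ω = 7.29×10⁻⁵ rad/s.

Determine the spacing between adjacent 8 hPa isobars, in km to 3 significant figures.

243 km

Coriolis parameter at 24°S:
f = 2Ω sin φ = 2 × 7.29×10⁻⁵ × sin 24° = 5.93×10⁻⁵ s⁻¹
Geostrophic balance rearranged: |∂P/∂n| = f ρ V_g
|∂P/∂n| = 5.93×10⁻⁵ × 1.03 × 54.0 = 3.30×10⁻³ Pa/m
Isobar spacing: Δn = ΔP/|∂P/∂n| = 800 Pa / 3.30×10⁻³ Pa/m = 242543 m ≈ 243 km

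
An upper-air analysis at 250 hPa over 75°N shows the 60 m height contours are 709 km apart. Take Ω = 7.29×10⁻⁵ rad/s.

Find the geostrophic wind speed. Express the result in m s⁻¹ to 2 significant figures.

Coriolis parameter at 75°N:
f = 2Ω sin φ = 2 × 7.29×10⁻⁵ × sin 75° = 1.41×10⁻⁴ s⁻¹
Height gradient: |∂Z/∂n| = 60 m / 709000 m = 8.46×10⁻⁵
On a pressure surface, geostrophic balance gives V_g = (g/f)|∂Z/∂n|:
V_g = 9.81 × 8.46×10⁻⁵ / 1.41×10⁻⁴ = 5.89 m/s

5.9 m s⁻¹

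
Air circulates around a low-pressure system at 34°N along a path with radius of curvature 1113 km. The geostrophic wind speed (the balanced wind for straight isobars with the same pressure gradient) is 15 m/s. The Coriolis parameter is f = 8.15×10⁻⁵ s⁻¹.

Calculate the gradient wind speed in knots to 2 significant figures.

Around a low, centrifugal force acts outward with Coriolis, so pressure-gradient force balances both:
(1/ρ)|∂P/∂n| = fV + V²/R  →  V² + fR·V − fR·V_g = 0
With fR = 8.15×10⁻⁵ × 1113×10³ m = 90.7 m/s:
V = [−fR + √((fR)² + 4 fR V_g)]/2 = [−90.7 + √(90.7² + 4×90.7×15)]/2 = 13.1 m/s
Subgeostrophic (V < V_g = 15 m/s), as expected around a low.
Converting: 13.1 m/s × 1.944 = 25 knots

25 knots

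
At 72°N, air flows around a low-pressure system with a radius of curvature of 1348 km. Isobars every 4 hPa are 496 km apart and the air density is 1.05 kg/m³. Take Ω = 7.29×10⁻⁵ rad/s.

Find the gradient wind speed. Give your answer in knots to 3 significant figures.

Coriolis parameter at 72°N:
f = 2Ω sin φ = 2 × 7.29×10⁻⁵ × sin 72° = 1.39×10⁻⁴ s⁻¹
Pressure gradient: |∂P/∂n| = 400 Pa / 496000 m = 8.06×10⁻⁴ Pa/m
Geostrophic speed: V_g = |∂P/∂n|/(fρ) = 8.06×10⁻⁴/(1.39×10⁻⁴ × 1.05) = 5.54 m/s
Around a low, centrifugal force acts outward with Coriolis, so pressure-gradient force balances both:
(1/ρ)|∂P/∂n| = fV + V²/R  →  V² + fR·V − fR·V_g = 0
With fR = 1.39×10⁻⁴ × 1348×10³ m = 187 m/s:
V = [−fR + √((fR)² + 4 fR V_g)]/2 = [−187 + √(187² + 4×187×5.54)]/2 = 5.38 m/s
Subgeostrophic (V < V_g = 5.54 m/s), as expected around a low.
Converting: 5.38 m/s × 1.944 = 10.5 knots

10.5 knots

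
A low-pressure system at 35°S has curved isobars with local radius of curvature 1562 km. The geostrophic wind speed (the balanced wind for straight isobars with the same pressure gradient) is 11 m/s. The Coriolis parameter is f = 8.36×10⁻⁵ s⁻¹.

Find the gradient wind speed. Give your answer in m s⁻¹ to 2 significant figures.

Around a low, centrifugal force acts outward with Coriolis, so pressure-gradient force balances both:
(1/ρ)|∂P/∂n| = fV + V²/R  →  V² + fR·V − fR·V_g = 0
With fR = 8.36×10⁻⁵ × 1562×10³ m = 131 m/s:
V = [−fR + √((fR)² + 4 fR V_g)]/2 = [−131 + √(131² + 4×131×11)]/2 = 10.2 m/s
Subgeostrophic (V < V_g = 11 m/s), as expected around a low.

10 m s⁻¹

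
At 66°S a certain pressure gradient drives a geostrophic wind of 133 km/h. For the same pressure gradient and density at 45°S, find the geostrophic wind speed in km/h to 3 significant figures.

With the same pressure gradient and density, V_g ∝ 1/f ∝ 1/sin φ.
V₂ = V₁ · sin φ₁ / sin φ₂ = 133 × sin 66° / sin 45°
V₂ = 133 × 0.9135/0.7071 = 172 km/h

172 km/h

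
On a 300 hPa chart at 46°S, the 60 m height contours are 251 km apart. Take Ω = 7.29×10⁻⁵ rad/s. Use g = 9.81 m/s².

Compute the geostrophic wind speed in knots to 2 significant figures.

43 knots

Coriolis parameter at 46°S:
f = 2Ω sin φ = 2 × 7.29×10⁻⁵ × sin 46° = 1.05×10⁻⁴ s⁻¹
Height gradient: |∂Z/∂n| = 60 m / 251000 m = 2.39×10⁻⁴
On a pressure surface, geostrophic balance gives V_g = (g/f)|∂Z/∂n|:
V_g = 9.81 × 2.39×10⁻⁴ / 1.05×10⁻⁴ = 22.4 m/s
Converting: 22.4 m/s × 1.944 = 43 knots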